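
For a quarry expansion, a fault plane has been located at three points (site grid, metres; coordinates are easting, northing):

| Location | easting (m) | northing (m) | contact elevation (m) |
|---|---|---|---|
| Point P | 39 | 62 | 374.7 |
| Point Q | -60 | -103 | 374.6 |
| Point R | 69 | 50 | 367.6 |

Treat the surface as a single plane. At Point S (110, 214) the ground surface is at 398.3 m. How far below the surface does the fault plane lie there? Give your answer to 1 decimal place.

Let the plane be z = a·easting + b·northing + c.
Point Q−Point P: −99a − 165b = −0.1;  Point R−Point P: 30a − 12b = −7.1.
Solving gives a = −0.19066, b = 0.11500.
Then c = 374.7 − a·39 − b·62 = 375.01.
At (110, 214): z_contact = −20.97 + 24.61 + 375.01 = 378.64 m.
Depth below ground = 398.3 − 378.64 = 19.7 m.

19.7 m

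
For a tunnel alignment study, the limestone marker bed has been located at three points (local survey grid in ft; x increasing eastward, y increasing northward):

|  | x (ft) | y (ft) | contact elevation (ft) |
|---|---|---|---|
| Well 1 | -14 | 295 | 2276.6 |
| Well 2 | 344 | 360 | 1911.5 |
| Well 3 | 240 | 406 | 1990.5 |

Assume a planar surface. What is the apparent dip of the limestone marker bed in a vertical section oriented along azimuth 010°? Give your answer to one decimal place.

29.9°

Two edge vectors: Well 1→Well 2 = (358, 65, -365.1), Well 1→Well 3 = (254, 111, -286.1).
Normal n = (Well 1→Well 2) × (Well 1→Well 3) = (21929.6, 9688.4, 23228).
So ∂z/∂x = −n_x/n_z = −0.94410 and ∂z/∂y = −n_y/n_z = −0.41710.
Unit vector along 010° is (sin 10°, cos 10°) = (0.1736, 0.9848).
Slope in that direction = a·(0.1736) + b·(0.9848) = −0.57470.
Apparent dip = arctan|0.57470| = 29.9° (true dip is 45.9°, so apparent ≤ true as expected).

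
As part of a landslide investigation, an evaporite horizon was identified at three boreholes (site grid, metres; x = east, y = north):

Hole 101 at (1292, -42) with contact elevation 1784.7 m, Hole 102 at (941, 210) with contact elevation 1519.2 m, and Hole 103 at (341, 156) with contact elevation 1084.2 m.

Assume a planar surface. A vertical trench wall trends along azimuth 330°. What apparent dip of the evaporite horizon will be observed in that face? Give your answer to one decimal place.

21.7°

Two edge vectors: Hole 101→Hole 102 = (-351, 252, -265.5), Hole 101→Hole 103 = (-951, 198, -700.5).
Normal n = (Hole 101→Hole 102) × (Hole 101→Hole 103) = (-123957, 6615, 170154).
So ∂z/∂x = −n_x/n_z = 0.72850 and ∂z/∂y = −n_y/n_z = −0.03888.
Unit vector along 330° is (sin 330°, cos 330°) = (-0.5000, 0.8660).
Slope in that direction = a·(-0.5000) + b·(0.8660) = −0.39792.
Apparent dip = arctan|0.39792| = 21.7° (true dip is 36.1°, so apparent ≤ true as expected).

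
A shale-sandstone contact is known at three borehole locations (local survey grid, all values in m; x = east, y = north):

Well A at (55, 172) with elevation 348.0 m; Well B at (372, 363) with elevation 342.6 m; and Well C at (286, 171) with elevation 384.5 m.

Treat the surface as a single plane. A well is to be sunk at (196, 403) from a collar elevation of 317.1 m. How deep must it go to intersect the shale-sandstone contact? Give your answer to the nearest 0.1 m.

13.6 m

Let the plane be z = a·x + b·y + c.
Well B−Well A: 317a + 191b = −5.4;  Well C−Well A: 231a − 1b = 36.5.
Solving gives a = 0.15676, b = −0.28844.
Then c = 348 − a·55 − b·172 = 388.99.
At (196, 403): z_contact = 30.72 − 116.24 + 388.99 = 303.47 m.
Depth below ground = 317.1 − 303.47 = 13.6 m.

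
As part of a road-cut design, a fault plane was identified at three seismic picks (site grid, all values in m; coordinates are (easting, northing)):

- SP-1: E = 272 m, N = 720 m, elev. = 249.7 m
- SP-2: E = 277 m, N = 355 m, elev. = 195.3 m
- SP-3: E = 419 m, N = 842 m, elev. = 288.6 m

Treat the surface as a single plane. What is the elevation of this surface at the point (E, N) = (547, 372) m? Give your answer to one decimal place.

Two edge vectors: SP-1→SP-2 = (5, -365, -54.4), SP-1→SP-3 = (147, 122, 38.9).
Normal n = (SP-1→SP-2) × (SP-1→SP-3) = (-7561.7, -8191.3, 54265).
So ∂z/∂E = −n_x/n_z = 0.13935 and ∂z/∂N = −n_y/n_z = 0.15095.
Intercept c from SP-1: 249.7 − 37.90 − 108.68 = 103.11.
At (547, 372): z = 76.2 + 56.2 + 103.11 = 235.5 m.

235.5 m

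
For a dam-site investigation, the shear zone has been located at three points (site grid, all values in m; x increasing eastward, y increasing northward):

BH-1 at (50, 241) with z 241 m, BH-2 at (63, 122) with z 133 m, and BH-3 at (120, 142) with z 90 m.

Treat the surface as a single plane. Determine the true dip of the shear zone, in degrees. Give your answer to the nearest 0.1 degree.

Let the plane be z = a·x + b·y + c.
BH-2−BH-1: 13a − 119b = −108;  BH-3−BH-1: 70a − 99b = −151.
Solving gives a = −1.03322, b = 0.79469.
Gradient magnitude |∇z| = √(a² + b²) = √(1.06755 + 0.63153) = 1.30349.
True dip = arctan(1.30349) = 52.5°, dipping toward SE (azimuth ≈ 128°).

52.5°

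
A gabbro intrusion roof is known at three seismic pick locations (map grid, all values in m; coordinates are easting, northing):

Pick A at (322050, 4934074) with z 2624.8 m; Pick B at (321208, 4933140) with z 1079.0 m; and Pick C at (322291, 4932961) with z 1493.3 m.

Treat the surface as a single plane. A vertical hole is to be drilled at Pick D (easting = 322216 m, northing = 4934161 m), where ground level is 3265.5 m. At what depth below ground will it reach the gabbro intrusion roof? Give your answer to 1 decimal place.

446.7 m

Two edge vectors: Pick A→Pick B = (-842, -934, -1545.8), Pick A→Pick C = (241, -1113, -1131.5).
Normal n = (Pick A→Pick B) × (Pick A→Pick C) = (-663654.4, -1325260.8, 1162240).
So ∂z/∂easting = −n_x/n_z = 0.571013216 and ∂z/∂northing = −n_y/n_z = 1.140264317.
Intercept c from Pick A: 2624.8 − 183894.81 − 5626148.52 = −5807418.53.
At (322216, 4934161): z_contact = 183989.59 + 5626247.72 − 5807418.53 = 2818.79 m.
Depth below ground = 3265.5 − 2818.79 = 446.7 m.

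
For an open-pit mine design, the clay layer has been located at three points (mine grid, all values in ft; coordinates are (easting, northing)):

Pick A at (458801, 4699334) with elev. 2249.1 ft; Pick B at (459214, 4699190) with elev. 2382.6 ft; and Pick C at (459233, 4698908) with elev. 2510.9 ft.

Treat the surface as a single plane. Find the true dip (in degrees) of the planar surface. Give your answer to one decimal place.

Two edge vectors: Pick A→Pick B = (413, -144, 133.5), Pick A→Pick C = (432, -426, 261.8).
Normal n = (Pick A→Pick B) × (Pick A→Pick C) = (19171.8, -50451.4, -113730).
So ∂z/∂E = −n_x/n_z = 0.16857 and ∂z/∂N = −n_y/n_z = −0.44361.
Gradient magnitude |∇z| = √(a² + b²) = √(0.02842 + 0.19679) = 0.47456.
True dip = arctan(0.47456) = 25.4°, dipping toward NNW (azimuth ≈ 339°).

25.4°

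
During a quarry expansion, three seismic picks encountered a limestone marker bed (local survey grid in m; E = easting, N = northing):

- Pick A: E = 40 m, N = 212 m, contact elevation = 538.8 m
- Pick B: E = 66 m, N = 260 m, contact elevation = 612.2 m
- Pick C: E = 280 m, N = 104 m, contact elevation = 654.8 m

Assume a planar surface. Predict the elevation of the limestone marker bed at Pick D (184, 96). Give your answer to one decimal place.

556.2 m

Two edge vectors: Pick A→Pick B = (26, 48, 73.4), Pick A→Pick C = (240, -108, 116).
Normal n = (Pick A→Pick B) × (Pick A→Pick C) = (13495.2, 14600, -14328).
So ∂z/∂E = −n_x/n_z = 0.94188 and ∂z/∂N = −n_y/n_z = 1.01898.
Intercept c from Pick A: 538.8 − 37.68 − 216.02 = 285.10.
At (184, 96): z = 173.3 + 97.8 + 285.10 = 556.2 m.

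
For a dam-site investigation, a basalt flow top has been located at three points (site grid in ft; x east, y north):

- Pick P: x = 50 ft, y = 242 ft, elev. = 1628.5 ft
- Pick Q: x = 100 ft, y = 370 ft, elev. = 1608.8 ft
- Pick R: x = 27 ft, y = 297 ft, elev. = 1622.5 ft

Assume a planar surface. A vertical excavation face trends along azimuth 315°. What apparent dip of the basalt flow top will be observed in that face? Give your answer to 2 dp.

3.11°

Let the plane be z = a·x + b·y + c.
Pick Q−Pick P: 50a + 128b = −19.7;  Pick R−Pick P: −23a + 55b = −6.
Solving gives a = −0.05541, b = −0.13226.
Unit vector along 315° is (sin 315°, cos 315°) = (-0.7071, 0.7071).
Slope in that direction = a·(-0.7071) + b·(0.7071) = −0.05434.
Apparent dip = arctan|0.05434| = 3.11° (true dip is 8.2°, so apparent ≤ true as expected).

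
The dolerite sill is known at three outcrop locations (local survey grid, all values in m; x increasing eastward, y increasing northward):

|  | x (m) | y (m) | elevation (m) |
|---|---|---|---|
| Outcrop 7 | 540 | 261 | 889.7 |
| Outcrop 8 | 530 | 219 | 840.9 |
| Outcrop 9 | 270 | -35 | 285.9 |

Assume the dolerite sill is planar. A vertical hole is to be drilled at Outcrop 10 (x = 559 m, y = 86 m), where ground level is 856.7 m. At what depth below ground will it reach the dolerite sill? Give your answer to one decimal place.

Two edge vectors: Outcrop 7→Outcrop 8 = (-10, -42, -48.8), Outcrop 7→Outcrop 9 = (-270, -296, -603.8).
Normal n = (Outcrop 7→Outcrop 8) × (Outcrop 7→Outcrop 9) = (10914.8, 7138, -8380).
So ∂z/∂x = −n_x/n_z = 1.30248 and ∂z/∂y = −n_y/n_z = 0.85179.
Intercept c from Outcrop 7: 889.7 − 703.34 − 222.32 = −35.96.
At (559, 86): z_contact = 728.09 + 73.25 − 35.96 = 765.38 m.
Depth below ground = 856.7 − 765.38 = 91.3 m.

91.3 m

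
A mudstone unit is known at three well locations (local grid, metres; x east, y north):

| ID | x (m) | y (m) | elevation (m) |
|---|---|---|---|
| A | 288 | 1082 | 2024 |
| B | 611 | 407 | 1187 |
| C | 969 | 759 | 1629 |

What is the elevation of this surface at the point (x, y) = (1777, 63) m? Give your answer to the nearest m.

771 m

Let the plane be z = a·x + b·y + c.
B−A: 323a − 675b = −837;  C−A: 681a − 323b = −395.
Solving gives a = 0.01049, b = 1.24502.
Then c = 2024 − a·288 − b·1082 = 673.87.
At (1777, 63): z = 18.6 + 78.4 + 673.87 = 770.9 m.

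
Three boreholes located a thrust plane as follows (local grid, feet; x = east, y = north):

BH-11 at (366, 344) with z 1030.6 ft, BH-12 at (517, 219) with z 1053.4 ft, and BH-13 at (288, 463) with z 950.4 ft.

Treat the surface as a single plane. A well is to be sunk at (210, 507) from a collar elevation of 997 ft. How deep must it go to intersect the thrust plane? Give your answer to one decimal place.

32.5 ft

Let the plane be z = a·x + b·y + c.
BH-12−BH-11: 151a − 125b = 22.8;  BH-13−BH-11: −78a + 119b = −80.2.
Solving gives a = −0.88962, b = −1.25706.
Then c = 1030.6 − a·366 − b·344 = 1788.63.
At (210, 507): z_contact = −186.82 − 637.33 + 1788.63 = 964.48 ft.
Depth below ground = 997 − 964.48 = 32.5 ft.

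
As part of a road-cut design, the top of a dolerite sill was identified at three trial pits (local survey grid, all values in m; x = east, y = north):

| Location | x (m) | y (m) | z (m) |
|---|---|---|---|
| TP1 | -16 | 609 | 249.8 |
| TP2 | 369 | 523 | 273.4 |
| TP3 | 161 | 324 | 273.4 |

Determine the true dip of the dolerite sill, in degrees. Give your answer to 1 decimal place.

Let the plane be z = a·x + b·y + c.
TP2−TP1: 385a − 86b = 23.6;  TP3−TP1: 177a − 285b = 23.6.
Solving gives a = 0.04970, b = −0.05194.
Gradient magnitude |∇z| = √(a² + b²) = √(0.00247 + 0.00270) = 0.07189.
True dip = arctan(0.07189) = 4.1°, dipping toward NW (azimuth ≈ 316°).

4.1°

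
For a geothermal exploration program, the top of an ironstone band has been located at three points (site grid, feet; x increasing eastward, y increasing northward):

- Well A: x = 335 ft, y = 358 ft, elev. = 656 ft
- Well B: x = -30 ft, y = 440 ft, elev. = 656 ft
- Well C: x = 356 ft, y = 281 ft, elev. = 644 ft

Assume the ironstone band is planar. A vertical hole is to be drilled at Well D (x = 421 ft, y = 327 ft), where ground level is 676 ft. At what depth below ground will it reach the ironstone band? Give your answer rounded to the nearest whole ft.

Two edge vectors: Well A→Well B = (-365, 82, 0), Well A→Well C = (21, -77, -12).
Normal n = (Well A→Well B) × (Well A→Well C) = (-984, -4380, 26383).
So ∂z/∂x = −n_x/n_z = 0.03730 and ∂z/∂y = −n_y/n_z = 0.16602.
Intercept c from Well A: 656 − 12.49 − 59.43 = 584.07.
At (421, 327): z_contact = 15.7 + 54.3 + 584.07 = 654.1 ft.
Depth below ground = 676 − 654.1 = 22 ft.

22 ft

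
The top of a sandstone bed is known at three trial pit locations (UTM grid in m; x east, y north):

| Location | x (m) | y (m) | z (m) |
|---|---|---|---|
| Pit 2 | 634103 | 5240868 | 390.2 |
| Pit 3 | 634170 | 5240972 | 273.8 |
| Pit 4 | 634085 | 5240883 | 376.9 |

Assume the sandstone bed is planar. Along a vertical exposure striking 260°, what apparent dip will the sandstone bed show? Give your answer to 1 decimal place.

Two edge vectors: Pit 2→Pit 3 = (67, 104, -116.4), Pit 2→Pit 4 = (-18, 15, -13.3).
Normal n = (Pit 2→Pit 3) × (Pit 2→Pit 4) = (362.8, 2986.3, 2877).
So ∂z/∂x = −n_x/n_z = −0.12610 and ∂z/∂y = −n_y/n_z = −1.03799.
Unit vector along 260° is (sin 260°, cos 260°) = (-0.9848, -0.1736).
Slope in that direction = a·(-0.9848) + b·(-0.1736) = 0.30443.
Apparent dip = arctan|0.30443| = 16.9° (true dip is 46.3°, so apparent ≤ true as expected).

16.9°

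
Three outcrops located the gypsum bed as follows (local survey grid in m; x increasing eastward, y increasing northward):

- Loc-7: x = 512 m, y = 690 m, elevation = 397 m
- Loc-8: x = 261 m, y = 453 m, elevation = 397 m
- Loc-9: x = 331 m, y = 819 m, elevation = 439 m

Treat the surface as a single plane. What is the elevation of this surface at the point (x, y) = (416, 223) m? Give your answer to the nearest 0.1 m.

Let the plane be z = a·x + b·y + c.
Loc-8−Loc-7: −251a − 237b = 0;  Loc-9−Loc-7: −181a + 129b = 42.
Solving gives a = −0.13223, b = 0.14004.
Then c = 397 − a·512 − b·690 = 368.07.
At (416, 223): z = −55.0 + 31.2 + 368.07 = 344.3 m.

344.3 m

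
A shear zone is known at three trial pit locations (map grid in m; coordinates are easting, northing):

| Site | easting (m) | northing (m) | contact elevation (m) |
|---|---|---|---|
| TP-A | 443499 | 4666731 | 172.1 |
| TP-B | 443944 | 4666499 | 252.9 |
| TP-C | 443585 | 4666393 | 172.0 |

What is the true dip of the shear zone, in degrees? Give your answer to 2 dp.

12.20°

Two edge vectors: TP-A→TP-B = (445, -232, 80.8), TP-A→TP-C = (86, -338, -0.1).
Normal n = (TP-A→TP-B) × (TP-A→TP-C) = (27333.6, 6993.3, -130458).
So ∂z/∂easting = −n_x/n_z = 0.20952 and ∂z/∂northing = −n_y/n_z = 0.05361.
Gradient magnitude |∇z| = √(a² + b²) = √(0.04390 + 0.00287) = 0.21627.
True dip = arctan(0.21627) = 12.20°, dipping toward WSW (azimuth ≈ 256°).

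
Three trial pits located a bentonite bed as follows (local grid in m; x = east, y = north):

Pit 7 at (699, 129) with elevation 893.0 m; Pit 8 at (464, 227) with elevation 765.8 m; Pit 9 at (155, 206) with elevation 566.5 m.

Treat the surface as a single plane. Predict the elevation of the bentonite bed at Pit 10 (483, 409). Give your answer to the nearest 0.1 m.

Let the plane be z = a·x + b·y + c.
Pit 8−Pit 7: −235a + 98b = −127.2;  Pit 9−Pit 7: −544a + 77b = −326.5.
Solving gives a = 0.63045, b = 0.21384.
Then c = 893 − a·699 − b·129 = 424.73.
At (483, 409): z = 304.5 + 87.5 + 424.73 = 816.7 m.

816.7 m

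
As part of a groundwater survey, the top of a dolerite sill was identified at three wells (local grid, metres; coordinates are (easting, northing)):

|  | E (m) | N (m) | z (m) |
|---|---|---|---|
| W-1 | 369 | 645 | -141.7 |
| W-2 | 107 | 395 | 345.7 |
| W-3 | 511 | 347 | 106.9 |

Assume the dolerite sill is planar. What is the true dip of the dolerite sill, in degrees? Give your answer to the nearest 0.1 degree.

Two edge vectors: W-1→W-2 = (-262, -250, 487.4), W-1→W-3 = (142, -298, 248.6).
Normal n = (W-1→W-2) × (W-1→W-3) = (83095.2, 134344, 113576).
So ∂z/∂E = −n_x/n_z = −0.73163 and ∂z/∂N = −n_y/n_z = −1.18286.
Gradient magnitude |∇z| = √(a² + b²) = √(0.53528 + 1.39915) = 1.39084.
True dip = arctan(1.39084) = 54.3°, dipping toward NNE (azimuth ≈ 032°).

54.3°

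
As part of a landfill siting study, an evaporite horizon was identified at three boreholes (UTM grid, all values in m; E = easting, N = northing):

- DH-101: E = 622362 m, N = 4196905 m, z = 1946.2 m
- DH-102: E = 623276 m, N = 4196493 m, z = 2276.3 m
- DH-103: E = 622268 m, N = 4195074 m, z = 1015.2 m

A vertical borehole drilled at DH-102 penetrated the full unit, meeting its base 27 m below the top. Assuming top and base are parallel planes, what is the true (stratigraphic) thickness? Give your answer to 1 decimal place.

21.6 m

Two edge vectors: DH-101→DH-102 = (914, -412, 330.1), DH-101→DH-103 = (-94, -1831, -931).
Normal n = (DH-101→DH-102) × (DH-101→DH-103) = (987985.1, 819904.6, -1712262).
So ∂z/∂E = −n_x/n_z = 0.57701 and ∂z/∂N = −n_y/n_z = 0.47884.
|∇z| = √(a²+b²) = 0.74982, so dip δ = arctan(0.74982) = 36.86°.
True thickness = vertical thickness × cos δ = 27 × cos 36.86° = 21.6 m.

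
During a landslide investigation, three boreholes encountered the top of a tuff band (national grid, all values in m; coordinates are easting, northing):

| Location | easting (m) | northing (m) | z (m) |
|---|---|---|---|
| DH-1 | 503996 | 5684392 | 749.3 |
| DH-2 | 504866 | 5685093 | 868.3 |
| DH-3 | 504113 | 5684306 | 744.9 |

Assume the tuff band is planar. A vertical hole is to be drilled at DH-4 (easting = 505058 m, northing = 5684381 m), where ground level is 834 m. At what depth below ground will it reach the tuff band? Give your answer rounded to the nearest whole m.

38 m

Let the plane be z = a·easting + b·northing + c.
DH-2−DH-1: 870a + 701b = 119;  DH-3−DH-1: 117a − 86b = −4.4.
Solving gives a = 0.04558618, b = 0.11318120.
Then c = 749.3 − a·503996 − b·5684392 = −665592.27.
At (505058, 5684381): z_contact = 23023.7 + 643365.1 − 665592.27 = 796.5 m.
Depth below ground = 834 − 796.5 = 38 m.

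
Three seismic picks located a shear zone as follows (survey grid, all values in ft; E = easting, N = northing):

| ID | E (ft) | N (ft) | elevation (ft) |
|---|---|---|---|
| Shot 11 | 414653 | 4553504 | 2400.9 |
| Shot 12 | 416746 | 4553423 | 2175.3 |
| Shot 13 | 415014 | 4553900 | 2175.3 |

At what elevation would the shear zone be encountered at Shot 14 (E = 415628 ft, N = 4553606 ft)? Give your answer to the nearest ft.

2232 ft

Let the plane be z = a·E + b·N + c.
Shot 12−Shot 11: 2093a − 81b = −225.6;  Shot 13−Shot 11: 361a + 396b = −225.6.
Solving gives a = −0.12541089, b = −0.45537037.
Then c = 2400.9 − a·414653 − b·4553504 = 2127933.72.
At (415628, 4553606): z = −52124.3 − 2073577.3 + 2127933.72 = 2232.2 ft.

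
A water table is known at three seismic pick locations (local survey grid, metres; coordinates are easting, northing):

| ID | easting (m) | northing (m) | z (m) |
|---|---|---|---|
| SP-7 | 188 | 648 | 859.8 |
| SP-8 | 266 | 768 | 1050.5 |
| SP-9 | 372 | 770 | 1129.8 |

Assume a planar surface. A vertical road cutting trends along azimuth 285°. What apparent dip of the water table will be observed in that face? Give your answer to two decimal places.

22.45°

Two edge vectors: SP-7→SP-8 = (78, 120, 190.7), SP-7→SP-9 = (184, 122, 270).
Normal n = (SP-7→SP-8) × (SP-7→SP-9) = (9134.6, 14028.8, -12564).
So ∂z/∂easting = −n_x/n_z = 0.72705 and ∂z/∂northing = −n_y/n_z = 1.11659.
Unit vector along 285° is (sin 285°, cos 285°) = (-0.9659, 0.2588).
Slope in that direction = a·(-0.9659) + b·(0.2588) = −0.41328.
Apparent dip = arctan|0.41328| = 22.45° (true dip is 53.1°, so apparent ≤ true as expected).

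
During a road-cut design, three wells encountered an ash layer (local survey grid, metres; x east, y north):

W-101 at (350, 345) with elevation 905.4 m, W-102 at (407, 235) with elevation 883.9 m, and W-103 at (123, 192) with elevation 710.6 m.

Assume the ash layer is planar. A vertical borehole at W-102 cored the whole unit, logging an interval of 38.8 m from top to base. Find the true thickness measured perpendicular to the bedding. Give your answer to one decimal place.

31.5 m

Let the plane be z = a·x + b·y + c.
W-102−W-101: 57a − 110b = −21.5;  W-103−W-101: −227a − 153b = −194.8.
Solving gives a = 0.53838, b = 0.47443.
|∇z| = √(a²+b²) = 0.71759, so dip δ = arctan(0.71759) = 35.66°.
True thickness = vertical thickness × cos δ = 38.8 × cos 35.66° = 31.5 m.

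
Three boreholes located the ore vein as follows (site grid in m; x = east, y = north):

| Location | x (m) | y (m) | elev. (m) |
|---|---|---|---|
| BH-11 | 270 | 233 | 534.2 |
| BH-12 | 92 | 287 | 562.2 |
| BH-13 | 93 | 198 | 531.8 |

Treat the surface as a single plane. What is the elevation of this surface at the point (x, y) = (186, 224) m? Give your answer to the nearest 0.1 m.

535.7 m

Let the plane be z = a·x + b·y + c.
BH-12−BH-11: −178a + 54b = 28;  BH-13−BH-11: −177a − 35b = −2.4.
Solving gives a = −0.05386, b = 0.34097.
Then c = 534.2 − a·270 − b·233 = 469.30.
At (186, 224): z = −10.0 + 76.4 + 469.30 = 535.7 m.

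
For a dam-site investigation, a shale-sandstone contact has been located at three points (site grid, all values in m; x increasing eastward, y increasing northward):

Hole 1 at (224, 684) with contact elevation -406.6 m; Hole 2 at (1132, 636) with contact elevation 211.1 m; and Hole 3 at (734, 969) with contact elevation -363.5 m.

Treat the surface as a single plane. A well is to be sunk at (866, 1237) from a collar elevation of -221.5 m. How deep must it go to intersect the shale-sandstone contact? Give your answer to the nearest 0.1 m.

Let the plane be z = a·x + b·y + c.
Hole 2−Hole 1: 908a − 48b = 617.7;  Hole 3−Hole 1: 510a + 285b = 43.1.
Solving gives a = 0.628798, b = −0.973989.
Then c = -406.6 − a·224 − b·684 = 118.76.
At (866, 1237): z_contact = 544.54 − 1204.82 + 118.76 = -541.53 m.
Depth below ground = -221.5 − (-541.53) = 320.0 m.

320.0 m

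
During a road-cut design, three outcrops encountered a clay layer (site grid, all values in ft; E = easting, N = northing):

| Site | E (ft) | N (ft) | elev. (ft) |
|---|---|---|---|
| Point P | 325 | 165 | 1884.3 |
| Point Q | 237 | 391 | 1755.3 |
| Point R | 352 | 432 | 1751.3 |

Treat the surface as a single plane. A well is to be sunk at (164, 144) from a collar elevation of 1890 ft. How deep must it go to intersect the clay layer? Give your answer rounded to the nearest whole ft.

Two edge vectors: Point P→Point Q = (-88, 226, -129), Point P→Point R = (27, 267, -133).
Normal n = (Point P→Point Q) × (Point P→Point R) = (4385, -15187, -29598).
So ∂z/∂E = −n_x/n_z = 0.14815 and ∂z/∂N = −n_y/n_z = −0.51311.
Intercept c from Point P: 1884.3 − 48.15 + 84.66 = 1920.81.
At (164, 144): z_contact = 24.3 − 73.9 + 1920.81 = 1871.2 ft.
Depth below ground = 1890 − 1871.2 = 19 ft.

19 ft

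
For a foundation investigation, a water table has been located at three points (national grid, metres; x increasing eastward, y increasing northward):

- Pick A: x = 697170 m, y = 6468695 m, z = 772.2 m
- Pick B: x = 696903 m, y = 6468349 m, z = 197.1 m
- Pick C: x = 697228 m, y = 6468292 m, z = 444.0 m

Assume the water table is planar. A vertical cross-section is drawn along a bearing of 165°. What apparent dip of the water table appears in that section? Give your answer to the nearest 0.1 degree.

Two edge vectors: Pick A→Pick B = (-267, -346, -575.1), Pick A→Pick C = (58, -403, -328.2).
Normal n = (Pick A→Pick B) × (Pick A→Pick C) = (-118208.1, -120985.2, 127669).
So ∂z/∂x = −n_x/n_z = 0.92590 and ∂z/∂y = −n_y/n_z = 0.94765.
Unit vector along 165° is (sin 165°, cos 165°) = (0.2588, -0.9659).
Slope in that direction = a·(0.2588) + b·(-0.9659) = −0.67572.
Apparent dip = arctan|0.67572| = 34.0° (true dip is 53.0°, so apparent ≤ true as expected).

34.0°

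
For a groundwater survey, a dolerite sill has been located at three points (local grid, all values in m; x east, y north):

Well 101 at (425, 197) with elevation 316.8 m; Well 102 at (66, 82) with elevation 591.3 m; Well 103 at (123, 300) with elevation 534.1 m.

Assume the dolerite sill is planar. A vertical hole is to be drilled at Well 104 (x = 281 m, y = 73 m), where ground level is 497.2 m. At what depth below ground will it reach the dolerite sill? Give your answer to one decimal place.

Let the plane be z = a·x + b·y + c.
Well 102−Well 101: −359a − 115b = 274.5;  Well 103−Well 101: −302a + 103b = 217.3.
Solving gives a = −0.74279, b = −0.06817.
Then c = 316.8 − a·425 − b·197 = 645.91.
At (281, 73): z_contact = −208.72 − 4.98 + 645.91 = 432.21 m.
Depth below ground = 497.2 − 432.21 = 65.0 m.

65.0 m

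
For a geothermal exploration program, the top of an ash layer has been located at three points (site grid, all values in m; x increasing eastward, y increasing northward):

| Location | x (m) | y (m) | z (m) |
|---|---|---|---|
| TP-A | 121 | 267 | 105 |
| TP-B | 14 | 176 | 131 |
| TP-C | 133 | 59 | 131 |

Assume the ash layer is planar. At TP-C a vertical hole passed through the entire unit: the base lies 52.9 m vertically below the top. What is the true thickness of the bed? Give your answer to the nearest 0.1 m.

Two edge vectors: TP-A→TP-B = (-107, -91, 26), TP-A→TP-C = (12, -208, 26).
Normal n = (TP-A→TP-B) × (TP-A→TP-C) = (3042, 3094, 23348).
So ∂z/∂x = −n_x/n_z = −0.13029 and ∂z/∂y = −n_y/n_z = −0.13252.
|∇z| = √(a²+b²) = 0.18584, so dip δ = arctan(0.18584) = 10.53°.
True thickness = vertical thickness × cos δ = 52.9 × cos 10.53° = 52.0 m.

52.0 m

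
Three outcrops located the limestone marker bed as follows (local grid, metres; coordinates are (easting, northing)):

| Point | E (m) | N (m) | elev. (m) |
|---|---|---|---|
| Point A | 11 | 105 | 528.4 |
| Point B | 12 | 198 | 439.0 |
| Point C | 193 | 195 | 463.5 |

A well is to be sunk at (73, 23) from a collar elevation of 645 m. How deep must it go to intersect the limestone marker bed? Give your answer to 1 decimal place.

Let the plane be z = a·E + b·N + c.
Point B−Point A: 1a + 93b = −89.4;  Point C−Point A: 182a + 90b = −64.9.
Solving gives a = 0.11940, b = −0.96257.
Then c = 528.4 − a·11 − b·105 = 628.16.
At (73, 23): z_contact = 8.72 − 22.14 + 628.16 = 614.73 m.
Depth below ground = 645 − 614.73 = 30.3 m.

30.3 m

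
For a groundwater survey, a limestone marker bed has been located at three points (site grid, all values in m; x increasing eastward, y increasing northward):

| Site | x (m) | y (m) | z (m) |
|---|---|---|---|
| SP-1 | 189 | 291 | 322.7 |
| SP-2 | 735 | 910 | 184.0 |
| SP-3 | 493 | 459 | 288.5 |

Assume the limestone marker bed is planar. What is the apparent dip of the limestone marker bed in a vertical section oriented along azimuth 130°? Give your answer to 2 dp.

9.84°

Let the plane be z = a·x + b·y + c.
SP-2−SP-1: 546a + 619b = −138.7;  SP-3−SP-1: 304a + 168b = −34.2.
Solving gives a = 0.02210, b = −0.24357.
Unit vector along 130° is (sin 130°, cos 130°) = (0.7660, -0.6428).
Slope in that direction = a·(0.7660) + b·(-0.6428) = 0.17349.
Apparent dip = arctan|0.17349| = 9.84° (true dip is 13.7°, so apparent ≤ true as expected).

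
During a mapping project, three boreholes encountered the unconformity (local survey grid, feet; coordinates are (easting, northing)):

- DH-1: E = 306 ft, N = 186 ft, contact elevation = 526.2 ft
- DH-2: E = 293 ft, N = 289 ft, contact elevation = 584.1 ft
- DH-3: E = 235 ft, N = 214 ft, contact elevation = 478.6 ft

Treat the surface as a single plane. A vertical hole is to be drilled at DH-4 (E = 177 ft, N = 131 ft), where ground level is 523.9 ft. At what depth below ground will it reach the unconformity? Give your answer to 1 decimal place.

156.2 ft

Let the plane be z = a·E + b·N + c.
DH-2−DH-1: −13a + 103b = 57.9;  DH-3−DH-1: −71a + 28b = −47.6.
Solving gives a = 0.93884, b = 0.68063.
Then c = 526.2 − a·306 − b·186 = 112.32.
At (177, 131): z_contact = 166.17 + 89.16 + 112.32 = 367.65 ft.
Depth below ground = 523.9 − 367.65 = 156.2 ft.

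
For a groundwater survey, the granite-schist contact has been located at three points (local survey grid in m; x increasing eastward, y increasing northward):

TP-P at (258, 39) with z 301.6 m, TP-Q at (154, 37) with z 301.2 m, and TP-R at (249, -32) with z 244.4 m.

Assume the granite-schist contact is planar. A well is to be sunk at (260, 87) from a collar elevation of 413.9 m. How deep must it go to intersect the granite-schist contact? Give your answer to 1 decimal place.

73.6 m

Two edge vectors: TP-P→TP-Q = (-104, -2, -0.4), TP-P→TP-R = (-9, -71, -57.2).
Normal n = (TP-P→TP-Q) × (TP-P→TP-R) = (86, -5945.2, 7366).
So ∂z/∂x = −n_x/n_z = −0.01168 and ∂z/∂y = −n_y/n_z = 0.80711.
Intercept c from TP-P: 301.6 + 3.01 − 31.48 = 273.13.
At (260, 87): z_contact = −3.04 + 70.22 + 273.13 = 340.32 m.
Depth below ground = 413.9 − 340.32 = 73.6 m.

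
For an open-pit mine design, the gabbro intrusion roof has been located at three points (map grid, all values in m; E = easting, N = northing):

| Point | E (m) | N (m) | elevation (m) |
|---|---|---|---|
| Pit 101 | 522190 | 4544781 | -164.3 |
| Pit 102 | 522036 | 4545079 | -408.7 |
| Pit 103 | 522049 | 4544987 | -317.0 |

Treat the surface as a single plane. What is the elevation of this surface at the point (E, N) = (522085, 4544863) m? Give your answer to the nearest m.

-202 m

Let the plane be z = a·E + b·N + c.
Pit 102−Pit 101: −154a + 298b = −244.4;  Pit 103−Pit 101: −141a + 206b = −152.7.
Solving gives a = −0.47035166, b = −1.06320187.
Then c = -164.3 − a·522190 − b·4544781 = 5077468.27.
At (522085, 4544863): z = −245563.5 − 4832106.8 + 5077468.27 = -202.1 m.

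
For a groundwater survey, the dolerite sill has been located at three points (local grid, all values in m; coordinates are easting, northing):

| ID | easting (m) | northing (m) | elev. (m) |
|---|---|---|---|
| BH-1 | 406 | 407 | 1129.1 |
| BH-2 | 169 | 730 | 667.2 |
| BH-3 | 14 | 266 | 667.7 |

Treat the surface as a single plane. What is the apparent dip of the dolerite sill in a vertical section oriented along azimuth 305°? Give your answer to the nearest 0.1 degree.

Two edge vectors: BH-1→BH-2 = (-237, 323, -461.9), BH-1→BH-3 = (-392, -141, -461.4).
Normal n = (BH-1→BH-2) × (BH-1→BH-3) = (-214160.1, 71713, 160033).
So ∂z/∂easting = −n_x/n_z = 1.33822 and ∂z/∂northing = −n_y/n_z = −0.44811.
Unit vector along 305° is (sin 305°, cos 305°) = (-0.8192, 0.5736).
Slope in that direction = a·(-0.8192) + b·(0.5736) = −1.35324.
Apparent dip = arctan|1.35324| = 53.5° (true dip is 54.7°, so apparent ≤ true as expected).

53.5°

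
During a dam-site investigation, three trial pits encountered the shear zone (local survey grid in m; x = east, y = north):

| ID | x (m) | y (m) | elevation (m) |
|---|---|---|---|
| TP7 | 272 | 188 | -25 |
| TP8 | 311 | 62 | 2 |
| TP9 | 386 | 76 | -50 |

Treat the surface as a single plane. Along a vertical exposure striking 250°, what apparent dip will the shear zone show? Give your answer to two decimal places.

35.72°

Let the plane be z = a·x + b·y + c.
TP8−TP7: 39a − 126b = 27;  TP9−TP7: 114a − 112b = −25.
Solving gives a = −0.61765, b = −0.40546.
Unit vector along 250° is (sin 250°, cos 250°) = (-0.9397, -0.3420).
Slope in that direction = a·(-0.9397) + b·(-0.3420) = 0.71907.
Apparent dip = arctan|0.71907| = 35.72° (true dip is 36.5°, so apparent ≤ true as expected).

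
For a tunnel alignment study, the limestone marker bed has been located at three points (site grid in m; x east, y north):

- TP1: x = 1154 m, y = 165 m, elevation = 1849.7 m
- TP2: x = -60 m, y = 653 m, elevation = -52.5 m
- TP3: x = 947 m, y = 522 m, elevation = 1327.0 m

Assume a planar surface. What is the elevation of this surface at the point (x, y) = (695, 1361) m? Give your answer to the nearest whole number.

398 m

Two edge vectors: TP1→TP2 = (-1214, 488, -1902.2), TP1→TP3 = (-207, 357, -522.7).
Normal n = (TP1→TP2) × (TP1→TP3) = (424007.8, -240802.4, -332382).
So ∂z/∂x = −n_x/n_z = 1.27566 and ∂z/∂y = −n_y/n_z = −0.72447.
Intercept c from TP1: 1849.7 − 1472.12 + 119.54 = 497.12.
At (695, 1361): z = 886.6 − 986.0 + 497.12 = 397.7 m.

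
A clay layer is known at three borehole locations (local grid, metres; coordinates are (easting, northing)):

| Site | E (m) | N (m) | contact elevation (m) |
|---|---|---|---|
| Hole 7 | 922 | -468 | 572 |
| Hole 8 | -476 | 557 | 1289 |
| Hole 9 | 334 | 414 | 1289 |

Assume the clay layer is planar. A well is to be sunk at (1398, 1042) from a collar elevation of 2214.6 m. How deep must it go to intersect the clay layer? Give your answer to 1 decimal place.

173.9 m

Let the plane be z = a·E + b·N + c.
Hole 8−Hole 7: −1398a + 1025b = 717;  Hole 9−Hole 7: −588a + 882b = 717.
Solving gives a = 0.162661, b = 0.921366.
Then c = 572 − a·922 − b·-468 = 853.23.
At (1398, 1042): z_contact = 227.40 + 960.06 + 853.23 = 2040.69 m.
Depth below ground = 2214.6 − 2040.69 = 173.9 m.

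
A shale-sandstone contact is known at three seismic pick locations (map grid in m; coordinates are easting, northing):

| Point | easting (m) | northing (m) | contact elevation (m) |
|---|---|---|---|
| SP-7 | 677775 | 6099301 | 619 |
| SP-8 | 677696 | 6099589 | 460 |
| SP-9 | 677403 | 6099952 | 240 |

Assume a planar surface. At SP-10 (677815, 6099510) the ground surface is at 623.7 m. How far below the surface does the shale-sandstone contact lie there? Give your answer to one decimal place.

Let the plane be z = a·easting + b·northing + c.
SP-8−SP-7: −79a + 288b = −159;  SP-9−SP-7: −372a + 651b = −379.
Solving gives a = 0.101297862, b = −0.524296767.
Then c = 619 − a·677775 − b·6099301 = 3129805.64.
At (677815, 6099510): z_contact = 68661.21 − 3197953.37 + 3129805.64 = 513.47 m.
Depth below ground = 623.7 − 513.47 = 110.2 m.

110.2 m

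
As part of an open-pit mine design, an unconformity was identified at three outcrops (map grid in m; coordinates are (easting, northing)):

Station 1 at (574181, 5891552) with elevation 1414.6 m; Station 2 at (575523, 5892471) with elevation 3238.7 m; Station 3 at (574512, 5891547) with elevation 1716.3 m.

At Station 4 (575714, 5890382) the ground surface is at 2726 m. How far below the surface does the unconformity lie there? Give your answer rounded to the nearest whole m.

Let the plane be z = a·E + b·N + c.
Station 2−Station 1: 1342a + 919b = 1824.1;  Station 3−Station 1: 331a − 5b = 301.7.
Solving gives a = 0.92114417, b = 0.63974378.
Then c = 1414.6 − a·574181 − b·5891552 = −4296572.60.
At (575714, 5890382): z_contact = 530315.6 + 3768335.2 − 4296572.60 = 2078.2 m.
Depth below ground = 2726 − 2078.2 = 648 m.

648 m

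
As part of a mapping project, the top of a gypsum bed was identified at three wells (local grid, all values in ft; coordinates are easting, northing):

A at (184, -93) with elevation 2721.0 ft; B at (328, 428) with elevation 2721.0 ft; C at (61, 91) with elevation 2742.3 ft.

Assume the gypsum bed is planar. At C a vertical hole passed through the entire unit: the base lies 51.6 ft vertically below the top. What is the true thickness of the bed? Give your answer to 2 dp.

Two edge vectors: A→B = (144, 521, 0), A→C = (-123, 184, 21.3).
Normal n = (A→B) × (A→C) = (11097.3, -3067.2, 90579).
So ∂z/∂easting = −n_x/n_z = −0.12252 and ∂z/∂northing = −n_y/n_z = 0.03386.
|∇z| = √(a²+b²) = 0.12711, so dip δ = arctan(0.12711) = 7.24°.
True thickness = vertical thickness × cos δ = 51.6 × cos 7.24° = 51.19 ft.

51.19 ft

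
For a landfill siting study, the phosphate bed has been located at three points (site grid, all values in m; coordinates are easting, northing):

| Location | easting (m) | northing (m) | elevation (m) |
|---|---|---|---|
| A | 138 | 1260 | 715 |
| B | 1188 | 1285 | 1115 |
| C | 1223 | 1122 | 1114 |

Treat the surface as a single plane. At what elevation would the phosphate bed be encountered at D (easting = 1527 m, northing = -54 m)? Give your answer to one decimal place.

1126.3 m

Let the plane be z = a·easting + b·northing + c.
B−A: 1050a + 25b = 400;  C−A: 1085a − 138b = 399.
Solving gives a = 0.378869, b = 0.087487.
Then c = 715 − a·138 − b·1260 = 552.48.
At (1527, -54): z = 578.5 − 4.7 + 552.48 = 1126.3 m.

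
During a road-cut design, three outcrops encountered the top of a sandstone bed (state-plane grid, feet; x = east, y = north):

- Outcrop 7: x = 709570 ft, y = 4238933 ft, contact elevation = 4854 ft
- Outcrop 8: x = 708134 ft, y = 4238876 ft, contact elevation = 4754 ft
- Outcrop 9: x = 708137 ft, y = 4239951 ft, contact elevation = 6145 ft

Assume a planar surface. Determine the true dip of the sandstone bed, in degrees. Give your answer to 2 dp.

52.30°

Two edge vectors: Outcrop 7→Outcrop 8 = (-1436, -57, -100), Outcrop 7→Outcrop 9 = (-1433, 1018, 1291).
Normal n = (Outcrop 7→Outcrop 8) × (Outcrop 7→Outcrop 9) = (28213, 1997176, -1543529).
So ∂z/∂x = −n_x/n_z = 0.01828 and ∂z/∂y = −n_y/n_z = 1.29390.
Gradient magnitude |∇z| = √(a² + b²) = √(0.00033 + 1.67418) = 1.29403.
True dip = arctan(1.29403) = 52.30°, dipping toward S (azimuth ≈ 181°).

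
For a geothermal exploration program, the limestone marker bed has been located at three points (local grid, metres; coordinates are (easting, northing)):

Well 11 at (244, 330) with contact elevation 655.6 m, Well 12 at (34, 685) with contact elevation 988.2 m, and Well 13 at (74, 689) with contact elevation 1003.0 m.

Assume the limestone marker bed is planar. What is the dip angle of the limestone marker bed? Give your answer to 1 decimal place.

Two edge vectors: Well 11→Well 12 = (-210, 355, 332.6), Well 11→Well 13 = (-170, 359, 347.4).
Normal n = (Well 11→Well 12) × (Well 11→Well 13) = (3923.6, 16412, -15040).
So ∂z/∂E = −n_x/n_z = 0.26088 and ∂z/∂N = −n_y/n_z = 1.09122.
Gradient magnitude |∇z| = √(a² + b²) = √(0.06806 + 1.19077) = 1.12197.
True dip = arctan(1.12197) = 48.3°, dipping toward SSW (azimuth ≈ 193°).

48.3°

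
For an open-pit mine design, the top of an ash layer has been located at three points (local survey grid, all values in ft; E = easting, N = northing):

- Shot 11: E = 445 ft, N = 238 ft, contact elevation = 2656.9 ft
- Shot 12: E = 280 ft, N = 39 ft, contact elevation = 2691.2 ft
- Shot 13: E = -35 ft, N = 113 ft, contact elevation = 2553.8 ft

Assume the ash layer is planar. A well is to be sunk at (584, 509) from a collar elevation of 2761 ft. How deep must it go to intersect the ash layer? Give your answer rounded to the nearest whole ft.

Let the plane be z = a·E + b·N + c.
Shot 12−Shot 11: −165a − 199b = 34.3;  Shot 13−Shot 11: −480a − 125b = −103.1.
Solving gives a = 0.33119, b = −0.44697.
Then c = 2656.9 − a·445 − b·238 = 2615.90.
At (584, 509): z_contact = 193.4 − 227.5 + 2615.90 = 2581.8 ft.
Depth below ground = 2761 − 2581.8 = 179 ft.

179 ft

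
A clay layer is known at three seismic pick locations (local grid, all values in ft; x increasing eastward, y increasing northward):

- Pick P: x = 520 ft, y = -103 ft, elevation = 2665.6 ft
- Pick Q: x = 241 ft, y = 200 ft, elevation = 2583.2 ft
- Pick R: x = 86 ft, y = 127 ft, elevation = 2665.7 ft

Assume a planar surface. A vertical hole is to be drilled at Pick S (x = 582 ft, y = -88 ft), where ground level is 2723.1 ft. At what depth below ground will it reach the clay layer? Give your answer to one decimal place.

83.0 ft

Let the plane be z = a·x + b·y + c.
Pick Q−Pick P: −279a + 303b = −82.4;  Pick R−Pick P: −434a + 230b = 0.1.
Solving gives a = −0.28192, b = −0.53154.
Then c = 2665.6 − a·520 − b·-103 = 2757.45.
At (582, -88): z_contact = −164.08 + 46.78 + 2757.45 = 2640.15 ft.
Depth below ground = 2723.1 − 2640.15 = 83.0 ft.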